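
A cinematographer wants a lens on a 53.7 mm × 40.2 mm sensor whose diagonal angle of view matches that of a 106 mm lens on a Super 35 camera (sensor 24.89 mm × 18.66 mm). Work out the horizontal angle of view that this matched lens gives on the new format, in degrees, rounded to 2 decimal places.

Sensor diagonal = √(24.89² + 18.66²) = √967.7077 ≈ 31.1080 mm.
Sensor diagonal = √(53.7² + 40.2²) = √4499.7300 ≈ 67.0800 mm.
Equal diagonal AOV ⇒ f₂ = f₁ · 67.0800/31.1080 = 106 × 2.15636 ≈ 228.5741 mm.
Horizontal AOV on the new format = 2·arctan(53.7 / (2 × 228.5741)) = 2·arctan(0.11747) ≈ 13.3994°.

13.40°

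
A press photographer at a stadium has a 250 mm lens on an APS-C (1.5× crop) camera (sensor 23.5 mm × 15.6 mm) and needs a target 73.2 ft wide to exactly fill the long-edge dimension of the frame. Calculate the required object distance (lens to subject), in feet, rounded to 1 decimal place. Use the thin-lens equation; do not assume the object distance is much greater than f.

W: 73.2 ft × 304.8 mm/ft = 22311.36 mm.
Magnification m = w/W = dᵢ/dₒ; combined with 1/f = 1/dₒ + 1/dᵢ this gives dₒ = f·(1 + W/w).
dₒ = 250 mm × (1 + 22311.4/23.5) = 250 × 950.4195 ≈ 237604.886 mm = 237604.886/304.8 ft = 779.544 ft.

779.5 ft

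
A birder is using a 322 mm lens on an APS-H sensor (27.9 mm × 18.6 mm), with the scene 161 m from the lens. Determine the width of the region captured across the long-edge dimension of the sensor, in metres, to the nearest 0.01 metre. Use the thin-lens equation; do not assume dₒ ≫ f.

13.92 m

dₒ: 161 m = 161000 mm.
Similar triangles through the lens centre give W/dₒ = w/dᵢ; with 1/f = 1/dₒ + 1/dᵢ this gives W = w·(dₒ − f)/f.
W = 27.9 mm × (161000 − 322) / 322 = 27.9 × 499.0000 ≈ 13922.100 mm = 13.9221 m.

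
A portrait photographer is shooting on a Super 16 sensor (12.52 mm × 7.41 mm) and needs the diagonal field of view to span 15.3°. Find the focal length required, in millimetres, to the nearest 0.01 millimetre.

54.16 mm

Sensor diagonal = √(12.52² + 7.41²) = √211.6585 ≈ 14.5485 mm.
From α = 2·arctan(d/2f) we get f = d / (2·tan(α/2)).
With d = 14.5485 mm and α/2 = 7.65°, tan(α/2) ≈ 0.13432, so f ≈ 14.5485 / 0.26863 ≈ 54.1574 mm.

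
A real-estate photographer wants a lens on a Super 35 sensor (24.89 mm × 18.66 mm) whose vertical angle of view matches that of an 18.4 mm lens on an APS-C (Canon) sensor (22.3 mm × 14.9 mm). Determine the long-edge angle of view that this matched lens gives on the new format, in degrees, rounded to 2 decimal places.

Equal vertical AOV ⇒ f₂ = f₁ · 18.66/14.9 = 18.4 × 1.25235 ≈ 23.0432 mm.
Long-edge AOV on the new format = 2·arctan(24.89 / (2 × 23.0432)) = 2·arctan(0.54007) ≈ 56.7445°.

56.74°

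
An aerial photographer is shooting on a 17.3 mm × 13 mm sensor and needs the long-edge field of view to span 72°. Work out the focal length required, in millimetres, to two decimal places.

From α = 2·arctan(w/2f) we get f = w / (2·tan(α/2)).
With w = 17.3 mm and α/2 = 36°, tan(α/2) ≈ 0.72654, so f ≈ 17.3 / 1.45309 ≈ 11.9057 mm.

11.91 mm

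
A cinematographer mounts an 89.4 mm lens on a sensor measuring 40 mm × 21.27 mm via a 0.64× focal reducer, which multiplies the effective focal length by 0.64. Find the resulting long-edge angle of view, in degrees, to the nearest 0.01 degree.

38.53°

Effective focal length f = 89.4 × 0.64 = 57.216 mm.
α = 2·arctan(40 / (2 × 57.216)) = 2·arctan(0.34955) ≈ 38.5344°.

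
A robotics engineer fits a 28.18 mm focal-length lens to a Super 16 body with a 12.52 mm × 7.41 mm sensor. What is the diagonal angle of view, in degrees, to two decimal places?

28.95°

Sensor diagonal = √(12.52² + 7.41²) = √211.6585 ≈ 14.5485 mm.
Angle of view α = 2·arctan(d/2f) with d = 14.5485 mm and f = 28.18 mm.
d/2f = 0.25813; arctan(0.25813) ≈ 14.4741°, so α ≈ 28.9482°.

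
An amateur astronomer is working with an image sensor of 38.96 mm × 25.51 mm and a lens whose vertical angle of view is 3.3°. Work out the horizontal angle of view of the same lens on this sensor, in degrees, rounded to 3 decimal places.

From the vertical AOV: f = 25.51 / (2·tan(1.65°)) = 25.51 / 0.05761 ≈ 442.7913 mm.
Horizontal AOV = 2·arctan(38.96 / (2 × 442.7913)) = 2·arctan(0.04399) ≈ 5.0381°.

5.038°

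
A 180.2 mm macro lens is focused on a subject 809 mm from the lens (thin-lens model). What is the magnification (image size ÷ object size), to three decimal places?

0.287×

Thin lens: 1/f = 1/dₒ + 1/dᵢ → 1/dᵢ = 1/180.2 − 1/809 = 0.0043133 mm⁻¹, so dᵢ ≈ 231.8413 mm.
Magnification m = dᵢ/dₒ = 231.8413/809 ≈ 0.28658.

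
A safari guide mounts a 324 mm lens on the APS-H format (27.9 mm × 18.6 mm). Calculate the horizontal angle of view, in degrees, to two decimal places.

4.93°

Angle of view α = 2·arctan(w/2f) with w = 27.9 mm and f = 324 mm.
w/2f = 0.04306; arctan(0.04306) ≈ 2.4654°, so α ≈ 4.9308°.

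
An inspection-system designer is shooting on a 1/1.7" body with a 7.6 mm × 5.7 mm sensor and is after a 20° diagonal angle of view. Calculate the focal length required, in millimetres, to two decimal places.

26.94 mm

Sensor diagonal = √(7.6² + 5.7²) = √90.2500 ≈ 9.5000 mm.
From α = 2·arctan(d/2f) we get f = d / (2·tan(α/2)).
With d = 9.5000 mm and α/2 = 10°, tan(α/2) ≈ 0.17633, so f ≈ 9.5000 / 0.35265 ≈ 26.9386 mm.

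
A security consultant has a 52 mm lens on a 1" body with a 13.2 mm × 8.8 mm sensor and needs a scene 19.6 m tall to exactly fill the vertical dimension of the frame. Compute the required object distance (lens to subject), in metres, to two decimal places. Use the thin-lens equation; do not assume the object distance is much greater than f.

115.87 m

W: 19.6 m = 19600 mm.
Magnification m = h/W = dᵢ/dₒ; combined with 1/f = 1/dₒ + 1/dᵢ this gives dₒ = f·(1 + W/h).
dₒ = 52 mm × (1 + 19600/8.8) = 52 × 2228.2727 ≈ 115870.182 mm = 115.87 m.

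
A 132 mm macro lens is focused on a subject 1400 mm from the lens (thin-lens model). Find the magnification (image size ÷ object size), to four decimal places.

Thin lens: 1/f = 1/dₒ + 1/dᵢ → 1/dᵢ = 1/132 − 1/1400 = 0.0068615 mm⁻¹, so dᵢ ≈ 145.7413 mm.
Magnification m = dᵢ/dₒ = 145.7413/1400 ≈ 0.10410.

0.1041×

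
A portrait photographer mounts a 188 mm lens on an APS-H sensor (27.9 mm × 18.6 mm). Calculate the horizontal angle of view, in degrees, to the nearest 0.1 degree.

Angle of view α = 2·arctan(w/2f) with w = 27.9 mm and f = 188 mm.
w/2f = 0.07420; arctan(0.07420) ≈ 4.2437°, so α ≈ 8.4874°.

8.5°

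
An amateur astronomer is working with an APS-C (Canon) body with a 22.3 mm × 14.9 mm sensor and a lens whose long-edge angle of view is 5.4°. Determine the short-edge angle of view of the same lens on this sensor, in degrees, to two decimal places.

3.61°

From the long-edge AOV: f = 22.3 / (2·tan(2.7°)) = 22.3 / 0.09432 ≈ 236.4352 mm.
Short-edge AOV = 2·arctan(14.9 / (2 × 236.4352)) = 2·arctan(0.03151) ≈ 3.6096°.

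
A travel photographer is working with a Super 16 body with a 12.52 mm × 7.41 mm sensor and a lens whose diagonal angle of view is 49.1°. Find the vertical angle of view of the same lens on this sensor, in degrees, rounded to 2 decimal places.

Sensor diagonal = √(12.52² + 7.41²) = √211.6585 ≈ 14.5485 mm.
From the diagonal AOV: f = 14.5485 / (2·tan(24.55°)) = 14.5485 / 0.91356 ≈ 15.9250 mm.
Vertical AOV = 2·arctan(7.41 / (2 × 15.9250)) = 2·arctan(0.23265) ≈ 26.1941°.

26.19°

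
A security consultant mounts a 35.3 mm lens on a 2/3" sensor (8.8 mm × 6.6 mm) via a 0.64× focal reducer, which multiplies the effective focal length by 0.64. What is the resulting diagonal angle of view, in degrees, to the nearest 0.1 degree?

27.4°

Effective focal length f = 35.3 × 0.64 = 22.592 mm.
Sensor diagonal = √(8.8² + 6.6²) = √121.0000 ≈ 11.0000 mm.
α = 2·arctan(11.000 / (2 × 22.592)) = 2·arctan(0.24345) ≈ 27.3649°.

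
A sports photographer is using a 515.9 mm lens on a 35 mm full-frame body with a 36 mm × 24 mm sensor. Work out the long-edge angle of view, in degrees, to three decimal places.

3.997°

Angle of view α = 2·arctan(w/2f) with w = 36 mm and f = 515.9 mm.
w/2f = 0.03489; arctan(0.03489) ≈ 1.9983°, so α ≈ 3.9965°.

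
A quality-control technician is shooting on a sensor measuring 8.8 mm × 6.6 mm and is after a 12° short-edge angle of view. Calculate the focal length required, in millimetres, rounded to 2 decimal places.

From α = 2·arctan(h/2f) we get f = h / (2·tan(α/2)).
With h = 6.6 mm and α/2 = 6°, tan(α/2) ≈ 0.10510, so f ≈ 6.6 / 0.21021 ≈ 31.3974 mm.

31.40 mm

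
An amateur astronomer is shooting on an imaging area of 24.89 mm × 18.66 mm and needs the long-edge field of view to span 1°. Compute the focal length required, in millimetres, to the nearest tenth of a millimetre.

From α = 2·arctan(w/2f) we get f = w / (2·tan(α/2)).
With w = 24.89 mm and α/2 = 0.5°, tan(α/2) ≈ 0.00873, so f ≈ 24.89 / 0.01745 ≈ 1426.0558 mm.

1426.1 mm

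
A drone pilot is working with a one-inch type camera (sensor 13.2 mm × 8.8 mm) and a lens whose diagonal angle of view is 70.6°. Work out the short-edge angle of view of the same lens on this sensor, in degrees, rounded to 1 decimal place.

Sensor diagonal = √(13.2² + 8.8²) = √251.6800 ≈ 15.8644 mm.
From the diagonal AOV: f = 15.8644 / (2·tan(35.3°)) = 15.8644 / 1.41608 ≈ 11.2031 mm.
Short-edge AOV = 2·arctan(8.8 / (2 × 11.2031)) = 2·arctan(0.39275) ≈ 42.8848°.

42.9°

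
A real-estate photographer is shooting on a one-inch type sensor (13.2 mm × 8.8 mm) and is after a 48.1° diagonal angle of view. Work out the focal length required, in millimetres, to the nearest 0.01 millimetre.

Sensor diagonal = √(13.2² + 8.8²) = √251.6800 ≈ 15.8644 mm.
From α = 2·arctan(d/2f) we get f = d / (2·tan(α/2)).
With d = 15.8644 mm and α/2 = 24.05°, tan(α/2) ≈ 0.44627, so f ≈ 15.8644 / 0.89255 ≈ 17.7743 mm.

17.77 mm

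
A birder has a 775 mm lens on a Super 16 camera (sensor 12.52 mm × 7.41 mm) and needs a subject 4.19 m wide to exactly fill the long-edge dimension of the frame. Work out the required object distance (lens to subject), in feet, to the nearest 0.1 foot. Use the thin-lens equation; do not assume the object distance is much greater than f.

853.5 ft

W: 4.19 m = 4190 mm.
Magnification m = w/W = dᵢ/dₒ; combined with 1/f = 1/dₒ + 1/dᵢ this gives dₒ = f·(1 + W/w).
dₒ = 775 mm × (1 + 4190/12.52) = 775 × 335.6645 ≈ 260140.016 mm = 260140.016/304.8 ft = 853.478 ft.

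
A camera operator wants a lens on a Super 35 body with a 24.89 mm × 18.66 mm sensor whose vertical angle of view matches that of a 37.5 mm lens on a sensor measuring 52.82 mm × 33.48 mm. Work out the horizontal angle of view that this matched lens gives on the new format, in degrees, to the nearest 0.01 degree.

61.54°

Equal vertical AOV ⇒ f₂ = f₁ · 18.66/33.48 = 37.5 × 0.55735 ≈ 20.9005 mm.
Horizontal AOV on the new format = 2·arctan(24.89 / (2 × 20.9005)) = 2·arctan(0.59544) ≈ 61.5425°.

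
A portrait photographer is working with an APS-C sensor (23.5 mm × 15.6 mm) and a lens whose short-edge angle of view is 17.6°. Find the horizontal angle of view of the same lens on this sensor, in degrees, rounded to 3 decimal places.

From the short-edge AOV: f = 15.6 / (2·tan(8.8°)) = 15.6 / 0.30962 ≈ 50.3849 mm.
Horizontal AOV = 2·arctan(23.5 / (2 × 50.3849)) = 2·arctan(0.23320) ≈ 26.2541°.

26.254°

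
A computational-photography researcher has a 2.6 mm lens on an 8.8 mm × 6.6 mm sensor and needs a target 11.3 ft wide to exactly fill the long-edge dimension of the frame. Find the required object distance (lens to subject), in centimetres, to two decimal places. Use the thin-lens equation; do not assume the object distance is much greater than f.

102.02 cm

W: 11.3 ft × 304.8 mm/ft = 3444.24 mm.
Magnification m = w/W = dᵢ/dₒ; combined with 1/f = 1/dₒ + 1/dᵢ this gives dₒ = f·(1 + W/w).
dₒ = 2.6 mm × (1 + 3444.24/8.8) = 2.6 × 392.3909 ≈ 1020.216 mm = 102.022 cm.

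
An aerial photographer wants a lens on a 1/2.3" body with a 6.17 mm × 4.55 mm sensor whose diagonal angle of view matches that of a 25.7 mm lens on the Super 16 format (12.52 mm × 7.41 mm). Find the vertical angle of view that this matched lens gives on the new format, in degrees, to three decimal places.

19.072°

Sensor diagonal = √(12.52² + 7.41²) = √211.6585 ≈ 14.5485 mm.
Sensor diagonal = √(6.17² + 4.55²) = √58.7714 ≈ 7.6663 mm.
Equal diagonal AOV ⇒ f₂ = f₁ · 7.6663/14.5485 = 25.7 × 0.52694 ≈ 13.5425 mm.
Vertical AOV on the new format = 2·arctan(4.55 / (2 × 13.5425)) = 2·arctan(0.16799) ≈ 19.0721°.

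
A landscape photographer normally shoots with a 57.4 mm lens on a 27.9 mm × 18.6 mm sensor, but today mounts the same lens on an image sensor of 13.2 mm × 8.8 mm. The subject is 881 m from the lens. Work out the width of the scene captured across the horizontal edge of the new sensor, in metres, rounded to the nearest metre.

The focal length stays 57.4 mm; the relevant sensor dimension is now w = 13.2 mm. Object distance dₒ = 881 m = 881000 mm.
Thin-lens field width W = w·(dₒ − f)/f = 13.2 × (881000 − 57.4)/57.4 ≈ 202586.103 mm = 202.586 m.

203 m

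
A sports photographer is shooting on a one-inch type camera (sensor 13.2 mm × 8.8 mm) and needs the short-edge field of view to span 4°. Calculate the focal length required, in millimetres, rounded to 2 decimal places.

From α = 2·arctan(h/2f) we get f = h / (2·tan(α/2)).
With h = 8.8 mm and α/2 = 2°, tan(α/2) ≈ 0.03492, so f ≈ 8.8 / 0.06984 ≈ 125.9995 mm.

126.00 mm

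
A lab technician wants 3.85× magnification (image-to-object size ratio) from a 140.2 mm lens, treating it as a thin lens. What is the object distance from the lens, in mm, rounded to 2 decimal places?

With m = dᵢ/dₒ and 1/f = 1/dₒ + 1/dᵢ, substituting dᵢ = m·dₒ gives 1/f = (1 + 1/m)/dₒ, hence dₒ = f·(1 + 1/m).
dₒ = 140.2 × (1 + 1/3.85) = 140.2 × 1.25974 ≈ 176.616 mm.

176.62 mm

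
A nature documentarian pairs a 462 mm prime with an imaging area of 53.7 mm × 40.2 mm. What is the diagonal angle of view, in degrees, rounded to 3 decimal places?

8.304°

Sensor diagonal = √(53.7² + 40.2²) = √4499.7300 ≈ 67.0800 mm.
Angle of view α = 2·arctan(d/2f) with d = 67.0800 mm and f = 462 mm.
d/2f = 0.07260; arctan(0.07260) ≈ 4.1522°, so α ≈ 8.3045°.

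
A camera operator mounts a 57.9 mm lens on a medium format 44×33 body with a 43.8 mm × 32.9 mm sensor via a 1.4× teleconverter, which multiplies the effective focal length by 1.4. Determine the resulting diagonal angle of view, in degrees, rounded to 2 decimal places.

Effective focal length f = 57.9 × 1.4 = 81.06 mm.
Sensor diagonal = √(43.8² + 32.9²) = √3000.8500 ≈ 54.7800 mm.
α = 2·arctan(54.780 / (2 × 81.06)) = 2·arctan(0.33790) ≈ 37.3400°.

37.34°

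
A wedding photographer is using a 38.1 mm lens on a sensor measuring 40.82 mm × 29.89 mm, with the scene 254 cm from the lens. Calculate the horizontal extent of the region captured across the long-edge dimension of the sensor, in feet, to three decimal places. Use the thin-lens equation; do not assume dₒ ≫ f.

8.794 ft

dₒ: 254 cm = 2540 mm.
Similar triangles through the lens centre give W/dₒ = w/dᵢ; with 1/f = 1/dₒ + 1/dᵢ this gives W = w·(dₒ − f)/f.
W = 40.82 mm × (2540 − 38.1) / 38.1 = 40.82 × 65.6667 ≈ 2680.513 mm = 2680.513/304.8 ft = 8.79434 ft.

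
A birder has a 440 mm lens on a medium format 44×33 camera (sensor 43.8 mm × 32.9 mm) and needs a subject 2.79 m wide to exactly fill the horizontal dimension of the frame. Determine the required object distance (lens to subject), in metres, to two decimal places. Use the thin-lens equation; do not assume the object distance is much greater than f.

28.47 m

W: 2.79 m = 2790 mm.
Magnification m = w/W = dᵢ/dₒ; combined with 1/f = 1/dₒ + 1/dᵢ this gives dₒ = f·(1 + W/w).
dₒ = 440 mm × (1 + 2790/43.8) = 440 × 64.6986 ≈ 28467.397 mm = 28.4674 m.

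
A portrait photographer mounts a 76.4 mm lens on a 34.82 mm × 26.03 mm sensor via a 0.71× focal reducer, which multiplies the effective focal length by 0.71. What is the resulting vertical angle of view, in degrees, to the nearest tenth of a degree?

27.0°

Effective focal length f = 76.4 × 0.71 = 54.244 mm.
α = 2·arctan(26.03 / (2 × 54.244)) = 2·arctan(0.23993) ≈ 26.9844°.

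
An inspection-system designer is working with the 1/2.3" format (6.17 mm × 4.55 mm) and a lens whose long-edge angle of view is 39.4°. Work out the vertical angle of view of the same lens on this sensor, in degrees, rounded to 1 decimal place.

From the long-edge AOV: f = 6.17 / (2·tan(19.7°)) = 6.17 / 0.71610 ≈ 8.6161 mm.
Vertical AOV = 2·arctan(4.55 / (2 × 8.6161)) = 2·arctan(0.26404) ≈ 29.5818°.

29.6°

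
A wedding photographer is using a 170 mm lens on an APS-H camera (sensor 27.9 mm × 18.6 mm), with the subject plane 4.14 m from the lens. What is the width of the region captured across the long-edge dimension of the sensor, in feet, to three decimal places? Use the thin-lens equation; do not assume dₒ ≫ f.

2.138 ft

dₒ: 4.14 m = 4140 mm.
Similar triangles through the lens centre give W/dₒ = w/dᵢ; with 1/f = 1/dₒ + 1/dᵢ this gives W = w·(dₒ − f)/f.
W = 27.9 mm × (4140 − 170) / 170 = 27.9 × 23.3529 ≈ 651.547 mm = 651.547/304.8 ft = 2.13762 ft.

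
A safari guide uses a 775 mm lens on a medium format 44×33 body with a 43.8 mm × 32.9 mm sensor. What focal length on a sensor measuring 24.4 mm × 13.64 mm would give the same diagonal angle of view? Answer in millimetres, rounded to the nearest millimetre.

Sensor diagonal = √(43.8² + 32.9²) = √3000.8500 ≈ 54.7800 mm.
Sensor diagonal = √(24.4² + 13.64²) = √781.4096 ≈ 27.9537 mm.
Equal angle of view means equal diagonal/f ratio, so f₂ = f₁ · (diagonal₂/diagonal₁) = 775 × 27.9537/54.7800.
f₂ = 775 × 0.51029 ≈ 395.475 mm.

395 mm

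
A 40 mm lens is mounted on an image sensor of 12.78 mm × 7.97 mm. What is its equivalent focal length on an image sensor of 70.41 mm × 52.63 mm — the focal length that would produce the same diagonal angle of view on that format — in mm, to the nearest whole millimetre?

Sensor diagonal = √(12.78² + 7.97²) = √226.8493 ≈ 15.0615 mm.
Sensor diagonal = √(70.41² + 52.63²) = √7727.4850 ≈ 87.9061 mm.
Equal angle of view means equal diagonal/f ratio, so f₂ = f₁ · (diagonal₂/diagonal₁) = 40 × 87.9061/15.0615.
f₂ = 40 × 5.83647 ≈ 233.459 mm.

233 mm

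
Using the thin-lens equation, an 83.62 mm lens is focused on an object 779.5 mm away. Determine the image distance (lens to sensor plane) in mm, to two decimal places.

93.67 mm

1/dᵢ = 1/f − 1/dₒ = 1/83.62 − 1/779.5 = 0.0106760 mm⁻¹.
dᵢ = 1/0.0106760 ≈ 93.6681 mm.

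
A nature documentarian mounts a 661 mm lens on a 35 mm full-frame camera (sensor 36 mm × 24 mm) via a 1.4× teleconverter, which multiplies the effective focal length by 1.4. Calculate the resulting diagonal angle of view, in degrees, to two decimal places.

2.68°

Effective focal length f = 661 × 1.4 = 925.4 mm.
Sensor diagonal = √(36² + 24²) = √1872.0000 ≈ 43.2666 mm.
α = 2·arctan(43.267 / (2 × 925.4)) = 2·arctan(0.02338) ≈ 2.6783°.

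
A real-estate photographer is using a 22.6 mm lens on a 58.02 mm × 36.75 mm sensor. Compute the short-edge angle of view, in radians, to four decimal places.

Angle of view α = 2·arctan(h/2f) with h = 36.75 mm and f = 22.6 mm.
h/2f = 0.81305; arctan(0.81305) ≈ 0.6826 rad, so α ≈ 1.3653 rad.

1.3653 rad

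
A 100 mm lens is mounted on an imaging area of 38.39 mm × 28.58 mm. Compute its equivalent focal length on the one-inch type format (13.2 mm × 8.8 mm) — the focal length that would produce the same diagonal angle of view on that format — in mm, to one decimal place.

Sensor diagonal = √(38.39² + 28.58²) = √2290.6085 ≈ 47.8603 mm.
Sensor diagonal = √(13.2² + 8.8²) = √251.6800 ≈ 15.8644 mm.
Equal angle of view means equal diagonal/f ratio, so f₂ = f₁ · (diagonal₂/diagonal₁) = 100 × 15.8644/47.8603.
f₂ = 100 × 0.33147 ≈ 33.147 mm.

33.1 mm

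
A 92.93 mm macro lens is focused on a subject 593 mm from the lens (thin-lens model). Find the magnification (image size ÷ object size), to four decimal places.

Thin lens: 1/f = 1/dₒ + 1/dᵢ → 1/dᵢ = 1/92.93 − 1/593 = 0.0090744 mm⁻¹, so dᵢ ≈ 110.1996 mm.
Magnification m = dᵢ/dₒ = 110.1996/593 ≈ 0.18583.

0.1858×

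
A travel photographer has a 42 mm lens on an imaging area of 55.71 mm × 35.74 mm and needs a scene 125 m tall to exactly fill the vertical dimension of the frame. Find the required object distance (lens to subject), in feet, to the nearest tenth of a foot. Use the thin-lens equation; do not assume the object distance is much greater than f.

W: 125 m = 125000 mm.
Magnification m = h/W = dᵢ/dₒ; combined with 1/f = 1/dₒ + 1/dᵢ this gives dₒ = f·(1 + W/h).
dₒ = 42 mm × (1 + 125000/35.74) = 42 × 3498.4818 ≈ 146936.236 mm = 146936.236/304.8 ft = 482.074 ft.

482.1 ft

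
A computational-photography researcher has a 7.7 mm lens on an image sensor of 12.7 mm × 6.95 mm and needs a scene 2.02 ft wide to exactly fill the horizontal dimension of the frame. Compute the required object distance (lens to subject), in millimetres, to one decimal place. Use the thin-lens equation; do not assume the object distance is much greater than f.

W: 2.02 ft × 304.8 mm/ft = 615.70 mm.
Magnification m = w/W = dᵢ/dₒ; combined with 1/f = 1/dₒ + 1/dᵢ this gives dₒ = f·(1 + W/w).
dₒ = 7.7 mm × (1 + 615.696/12.7) = 7.7 × 49.4800 ≈ 380.996 mm.

381.0 mm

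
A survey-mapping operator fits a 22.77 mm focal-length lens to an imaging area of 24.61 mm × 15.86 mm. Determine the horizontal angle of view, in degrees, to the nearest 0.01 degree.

Angle of view α = 2·arctan(w/2f) with w = 24.61 mm and f = 22.77 mm.
w/2f = 0.54040; arctan(0.54040) ≈ 28.3870°, so α ≈ 56.7739°.

56.77°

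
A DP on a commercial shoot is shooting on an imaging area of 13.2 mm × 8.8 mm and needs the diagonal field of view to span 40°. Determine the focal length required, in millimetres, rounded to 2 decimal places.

21.79 mm

Sensor diagonal = √(13.2² + 8.8²) = √251.6800 ≈ 15.8644 mm.
From α = 2·arctan(d/2f) we get f = d / (2·tan(α/2)).
With d = 15.8644 mm and α/2 = 20°, tan(α/2) ≈ 0.36397, so f ≈ 15.8644 / 0.72794 ≈ 21.7936 mm.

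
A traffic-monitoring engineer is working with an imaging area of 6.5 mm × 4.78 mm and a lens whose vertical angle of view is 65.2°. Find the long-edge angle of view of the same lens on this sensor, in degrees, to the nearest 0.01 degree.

From the vertical AOV: f = 4.78 / (2·tan(32.6°)) = 4.78 / 1.27905 ≈ 3.7371 mm.
Long-edge AOV = 2·arctan(6.5 / (2 × 3.7371)) = 2·arctan(0.86965) ≈ 82.0237°.

82.02°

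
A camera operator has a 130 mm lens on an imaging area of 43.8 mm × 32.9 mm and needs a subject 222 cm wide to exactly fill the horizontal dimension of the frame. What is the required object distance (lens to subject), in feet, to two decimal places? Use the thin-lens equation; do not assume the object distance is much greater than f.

22.04 ft

W: 222 cm = 2220 mm.
Magnification m = w/W = dᵢ/dₒ; combined with 1/f = 1/dₒ + 1/dᵢ this gives dₒ = f·(1 + W/w).
dₒ = 130 mm × (1 + 2220/43.8) = 130 × 51.6849 ≈ 6719.041 mm = 6719.041/304.8 ft = 22.0441 ft.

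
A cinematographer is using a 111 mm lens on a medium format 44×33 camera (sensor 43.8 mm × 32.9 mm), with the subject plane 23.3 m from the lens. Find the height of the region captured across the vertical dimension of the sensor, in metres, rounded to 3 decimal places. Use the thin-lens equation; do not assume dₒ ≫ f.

6.873 m

dₒ: 23.3 m = 23300 mm.
Similar triangles through the lens centre give W/dₒ = h/dᵢ; with 1/f = 1/dₒ + 1/dᵢ this gives W = h·(dₒ − f)/f.
W = 32.9 mm × (23300 − 111) / 111 = 32.9 × 208.9099 ≈ 6873.136 mm = 6.87314 m.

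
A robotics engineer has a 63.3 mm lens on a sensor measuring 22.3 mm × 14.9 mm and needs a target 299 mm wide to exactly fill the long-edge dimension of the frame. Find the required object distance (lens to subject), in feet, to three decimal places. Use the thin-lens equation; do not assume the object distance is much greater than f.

Magnification m = w/W = dᵢ/dₒ; combined with 1/f = 1/dₒ + 1/dᵢ this gives dₒ = f·(1 + W/w).
dₒ = 63.3 mm × (1 + 299/22.3) = 63.3 × 14.4081 ≈ 912.031 mm = 912.031/304.8 ft = 2.99223 ft.

2.992 ft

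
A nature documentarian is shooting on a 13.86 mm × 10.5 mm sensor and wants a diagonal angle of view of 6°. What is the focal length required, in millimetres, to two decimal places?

165.89 mm

Sensor diagonal = √(13.86² + 10.5²) = √302.3496 ≈ 17.3882 mm.
From α = 2·arctan(d/2f) we get f = d / (2·tan(α/2)).
With d = 17.3882 mm and α/2 = 3°, tan(α/2) ≈ 0.05241, so f ≈ 17.3882 / 0.10482 ≈ 165.8933 mm.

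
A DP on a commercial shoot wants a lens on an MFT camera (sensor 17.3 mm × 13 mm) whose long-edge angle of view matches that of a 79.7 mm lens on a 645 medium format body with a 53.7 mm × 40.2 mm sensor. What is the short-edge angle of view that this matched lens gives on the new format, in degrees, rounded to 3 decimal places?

28.412°

Equal long-edge AOV ⇒ f₂ = f₁ · 17.3/53.7 = 79.7 × 0.32216 ≈ 25.6762 mm.
Short-edge AOV on the new format = 2·arctan(13 / (2 × 25.6762)) = 2·arctan(0.25315) ≈ 28.4123°.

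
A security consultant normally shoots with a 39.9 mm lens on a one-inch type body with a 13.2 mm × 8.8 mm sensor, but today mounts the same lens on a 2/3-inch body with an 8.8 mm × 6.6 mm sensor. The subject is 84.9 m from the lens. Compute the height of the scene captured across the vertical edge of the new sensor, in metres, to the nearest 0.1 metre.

14.0 m

The focal length stays 39.9 mm; the relevant sensor dimension is now h = 6.6 mm. Object distance dₒ = 84.9 m = 84900 mm.
Thin-lens field height W = h·(dₒ − f)/f = 6.6 × (84900 − 39.9)/39.9 ≈ 14037.009 mm = 14.037 m.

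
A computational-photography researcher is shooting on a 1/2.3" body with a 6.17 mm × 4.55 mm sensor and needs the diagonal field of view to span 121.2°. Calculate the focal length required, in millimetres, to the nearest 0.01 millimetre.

2.16 mm

Sensor diagonal = √(6.17² + 4.55²) = √58.7714 ≈ 7.6663 mm.
From α = 2·arctan(d/2f) we get f = d / (2·tan(α/2)).
With d = 7.6663 mm and α/2 = 60.6°, tan(α/2) ≈ 1.77471, so f ≈ 7.6663 / 3.54943 ≈ 2.1599 mm.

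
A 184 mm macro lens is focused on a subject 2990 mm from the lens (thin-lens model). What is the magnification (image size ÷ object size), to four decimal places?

0.0656×

Thin lens: 1/f = 1/dₒ + 1/dᵢ → 1/dᵢ = 1/184 − 1/2990 = 0.0051003 mm⁻¹, so dᵢ ≈ 196.0656 mm.
Magnification m = dᵢ/dₒ = 196.0656/2990 ≈ 0.06557.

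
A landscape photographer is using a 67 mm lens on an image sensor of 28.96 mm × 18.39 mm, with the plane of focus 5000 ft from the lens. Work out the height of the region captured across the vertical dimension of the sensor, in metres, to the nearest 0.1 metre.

418.3 m

dₒ: 5000 ft × 304.8 mm/ft = 1523999.95 mm.
Similar triangles through the lens centre give W/dₒ = h/dᵢ; with 1/f = 1/dₒ + 1/dᵢ this gives W = h·(dₒ − f)/f.
W = 18.39 mm × (1.524e+06 − 67) / 67 = 18.39 × 22745.2679 ≈ 418285.477 mm = 418.285 m.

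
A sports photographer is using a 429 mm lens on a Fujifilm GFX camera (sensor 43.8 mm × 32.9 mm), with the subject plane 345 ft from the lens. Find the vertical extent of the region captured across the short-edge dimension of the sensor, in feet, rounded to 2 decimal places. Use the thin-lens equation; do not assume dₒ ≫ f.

dₒ: 345 ft × 304.8 mm/ft = 105156.00 mm.
Similar triangles through the lens centre give W/dₒ = h/dᵢ; with 1/f = 1/dₒ + 1/dᵢ this gives W = h·(dₒ − f)/f.
W = 32.9 mm × (105156 − 429) / 429 = 32.9 × 244.1189 ≈ 8031.511 mm = 8031.511/304.8 ft = 26.3501 ft.

26.35 ft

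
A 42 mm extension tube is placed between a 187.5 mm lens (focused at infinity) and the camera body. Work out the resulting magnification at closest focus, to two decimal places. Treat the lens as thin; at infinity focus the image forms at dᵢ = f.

The tube moves the image plane from f to f + e, so dᵢ = 187.5 + 42 = 229.5 mm. Focus is achieved when 1/f = 1/dₒ + 1/dᵢ, giving dₒ = 1/(1/f − 1/(f+e)).
Magnification m = dᵢ/dₒ = (f+e)·(1/f − 1/(f+e)) = e/f = 42/187.5 ≈ 0.2240.

0.22×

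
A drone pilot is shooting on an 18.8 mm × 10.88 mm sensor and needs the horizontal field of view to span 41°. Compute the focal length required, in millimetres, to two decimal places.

25.14 mm

From α = 2·arctan(w/2f) we get f = w / (2·tan(α/2)).
With w = 18.8 mm and α/2 = 20.5°, tan(α/2) ≈ 0.37388, so f ≈ 18.8 / 0.74777 ≈ 25.1414 mm.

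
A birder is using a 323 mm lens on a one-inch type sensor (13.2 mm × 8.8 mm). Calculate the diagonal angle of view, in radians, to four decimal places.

0.0491 rad

Sensor diagonal = √(13.2² + 8.8²) = √251.6800 ≈ 15.8644 mm.
Angle of view α = 2·arctan(d/2f) with d = 15.8644 mm and f = 323 mm.
d/2f = 0.02456; arctan(0.02456) ≈ 0.0246 rad, so α ≈ 0.0491 rad.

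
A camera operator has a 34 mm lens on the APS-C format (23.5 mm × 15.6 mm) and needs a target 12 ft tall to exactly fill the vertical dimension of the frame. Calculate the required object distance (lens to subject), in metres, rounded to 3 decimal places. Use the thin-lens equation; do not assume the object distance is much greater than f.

W: 12 ft × 304.8 mm/ft = 3657.60 mm.
Magnification m = h/W = dᵢ/dₒ; combined with 1/f = 1/dₒ + 1/dᵢ this gives dₒ = f·(1 + W/h).
dₒ = 34 mm × (1 + 3657.6/15.6) = 34 × 235.4615 ≈ 8005.692 mm = 8.00569 m.

8.006 m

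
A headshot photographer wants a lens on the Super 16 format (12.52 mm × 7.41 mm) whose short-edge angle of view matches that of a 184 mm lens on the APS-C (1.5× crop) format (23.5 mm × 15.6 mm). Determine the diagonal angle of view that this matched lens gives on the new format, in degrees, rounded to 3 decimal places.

Equal short-edge AOV ⇒ f₂ = f₁ · 7.41/15.6 = 184 × 0.47500 ≈ 87.4000 mm.
Sensor diagonal = √(12.52² + 7.41²) = √211.6585 ≈ 14.5485 mm.
Diagonal AOV on the new format = 2·arctan(14.5485 / (2 × 87.4000)) = 2·arctan(0.08323) ≈ 9.5154°.

9.515°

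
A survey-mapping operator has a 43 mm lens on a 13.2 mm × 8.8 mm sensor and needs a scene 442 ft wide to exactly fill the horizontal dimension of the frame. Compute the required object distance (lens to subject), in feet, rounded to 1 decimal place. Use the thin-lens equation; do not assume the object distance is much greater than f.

W: 442 ft × 304.8 mm/ft = 134721.60 mm.
Magnification m = w/W = dᵢ/dₒ; combined with 1/f = 1/dₒ + 1/dᵢ this gives dₒ = f·(1 + W/w).
dₒ = 43 mm × (1 + 134722/13.2) = 43 × 10207.1815 ≈ 438908.804 mm = 438908.804/304.8 ft = 1439.99 ft.

1440.0 ft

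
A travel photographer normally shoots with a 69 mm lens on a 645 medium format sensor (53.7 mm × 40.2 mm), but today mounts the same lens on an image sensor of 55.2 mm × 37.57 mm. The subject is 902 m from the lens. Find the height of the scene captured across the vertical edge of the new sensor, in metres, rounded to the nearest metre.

The focal length stays 69 mm; the relevant sensor dimension is now h = 37.57 mm. Object distance dₒ = 902 m = 902000 mm.
Thin-lens field height W = h·(dₒ − f)/f = 37.57 × (902000 − 69)/69 ≈ 491094.894 mm = 491.095 m.

491 m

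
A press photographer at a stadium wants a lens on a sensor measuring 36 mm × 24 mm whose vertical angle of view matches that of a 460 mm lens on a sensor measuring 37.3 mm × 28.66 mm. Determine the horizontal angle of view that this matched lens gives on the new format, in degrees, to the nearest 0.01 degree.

Equal vertical AOV ⇒ f₂ = f₁ · 24/28.66 = 460 × 0.83740 ≈ 385.2059 mm.
Horizontal AOV on the new format = 2·arctan(36 / (2 × 385.2059)) = 2·arctan(0.04673) ≈ 5.3508°.

5.35°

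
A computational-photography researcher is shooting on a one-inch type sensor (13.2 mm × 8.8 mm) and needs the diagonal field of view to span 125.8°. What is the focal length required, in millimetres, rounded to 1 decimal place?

4.1 mm

Sensor diagonal = √(13.2² + 8.8²) = √251.6800 ≈ 15.8644 mm.
From α = 2·arctan(d/2f) we get f = d / (2·tan(α/2)).
With d = 15.8644 mm and α/2 = 62.9°, tan(α/2) ≈ 1.95417, so f ≈ 15.8644 / 3.90834 ≈ 4.0591 mm.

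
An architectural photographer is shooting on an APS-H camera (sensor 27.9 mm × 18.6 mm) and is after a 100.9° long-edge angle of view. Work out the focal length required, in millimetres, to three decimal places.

From α = 2·arctan(w/2f) we get f = w / (2·tan(α/2)).
With w = 27.9 mm and α/2 = 50.45°, tan(α/2) ≈ 1.21094, so f ≈ 27.9 / 2.42188 ≈ 11.5200 mm.

11.520 mm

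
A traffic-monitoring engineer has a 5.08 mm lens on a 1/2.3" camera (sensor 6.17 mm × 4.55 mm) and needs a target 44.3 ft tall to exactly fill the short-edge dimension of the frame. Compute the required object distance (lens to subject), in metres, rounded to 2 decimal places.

W: 44.3 ft × 304.8 mm/ft = 13502.64 mm.
Magnification m = h/W = dᵢ/dₒ; combined with 1/f = 1/dₒ + 1/dᵢ this gives dₒ = f·(1 + W/h).
dₒ = 5.08 mm × (1 + 13502.6/4.55) = 5.08 × 2968.6131 ≈ 15080.555 mm = 15.0806 m.

15.08 m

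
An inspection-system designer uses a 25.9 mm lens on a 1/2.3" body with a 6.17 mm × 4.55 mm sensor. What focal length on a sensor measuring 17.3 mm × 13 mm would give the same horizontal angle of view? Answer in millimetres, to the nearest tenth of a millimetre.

Equal angle of view means equal width/f ratio, so f₂ = f₁ · (width₂/width₁) = 25.9 × 17.3/6.17.
f₂ = 25.9 × 2.80389 ≈ 72.621 mm.

72.6 mm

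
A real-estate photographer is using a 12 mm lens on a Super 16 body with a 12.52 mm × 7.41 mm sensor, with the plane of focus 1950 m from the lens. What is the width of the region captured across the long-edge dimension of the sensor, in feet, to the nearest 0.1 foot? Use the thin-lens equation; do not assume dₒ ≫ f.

dₒ: 1950 m = 1.95e+06 mm.
Similar triangles through the lens centre give W/dₒ = w/dᵢ; with 1/f = 1/dₒ + 1/dᵢ this gives W = w·(dₒ − f)/f.
W = 12.52 mm × (1.95e+06 − 12) / 12 = 12.52 × 162499.0000 ≈ 2034487.480 mm = 2034487.480/304.8 ft = 6674.83 ft.

6674.8 ft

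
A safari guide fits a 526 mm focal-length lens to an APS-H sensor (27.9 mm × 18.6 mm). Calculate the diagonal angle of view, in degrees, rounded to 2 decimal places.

3.65°

Sensor diagonal = √(27.9² + 18.6²) = √1124.3700 ≈ 33.5316 mm.
Angle of view α = 2·arctan(d/2f) with d = 33.5316 mm and f = 526 mm.
d/2f = 0.03187; arctan(0.03187) ≈ 1.8256°, so α ≈ 3.6513°.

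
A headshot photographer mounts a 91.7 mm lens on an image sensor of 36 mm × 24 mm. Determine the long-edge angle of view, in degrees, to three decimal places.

Angle of view α = 2·arctan(w/2f) with w = 36 mm and f = 91.7 mm.
w/2f = 0.19629; arctan(0.19629) ≈ 11.1055°, so α ≈ 22.2110°.

22.211°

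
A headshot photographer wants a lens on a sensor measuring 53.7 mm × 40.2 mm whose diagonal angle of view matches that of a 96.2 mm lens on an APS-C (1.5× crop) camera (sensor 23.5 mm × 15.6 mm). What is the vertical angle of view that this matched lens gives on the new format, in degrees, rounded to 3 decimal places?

Sensor diagonal = √(23.5² + 15.6²) = √795.6100 ≈ 28.2066 mm.
Sensor diagonal = √(53.7² + 40.2²) = √4499.7300 ≈ 67.0800 mm.
Equal diagonal AOV ⇒ f₂ = f₁ · 67.0800/28.2066 = 96.2 × 2.37817 ≈ 228.7801 mm.
Vertical AOV on the new format = 2·arctan(40.2 / (2 × 228.7801)) = 2·arctan(0.08786) ≈ 10.0419°.

10.042°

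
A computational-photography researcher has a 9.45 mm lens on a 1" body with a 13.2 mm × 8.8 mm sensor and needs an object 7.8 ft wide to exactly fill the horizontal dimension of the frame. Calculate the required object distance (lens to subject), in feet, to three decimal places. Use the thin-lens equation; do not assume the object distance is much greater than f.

W: 7.8 ft × 304.8 mm/ft = 2377.44 mm.
Magnification m = w/W = dᵢ/dₒ; combined with 1/f = 1/dₒ + 1/dᵢ this gives dₒ = f·(1 + W/w).
dₒ = 9.45 mm × (1 + 2377.44/13.2) = 9.45 × 181.1091 ≈ 1711.481 mm = 1711.481/304.8 ft = 5.61509 ft.

5.615 ft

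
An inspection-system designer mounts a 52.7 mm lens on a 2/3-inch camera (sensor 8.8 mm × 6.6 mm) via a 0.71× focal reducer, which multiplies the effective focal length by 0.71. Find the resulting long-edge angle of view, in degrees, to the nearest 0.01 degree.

13.41°

Effective focal length f = 52.7 × 0.71 = 37.417 mm.
α = 2·arctan(8.8 / (2 × 37.417)) = 2·arctan(0.11759) ≈ 13.4136°.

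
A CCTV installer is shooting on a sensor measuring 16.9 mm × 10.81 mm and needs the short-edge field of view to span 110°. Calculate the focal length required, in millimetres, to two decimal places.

3.78 mm

From α = 2·arctan(h/2f) we get f = h / (2·tan(α/2)).
With h = 10.81 mm and α/2 = 55°, tan(α/2) ≈ 1.42815, so f ≈ 10.81 / 2.85630 ≈ 3.7846 mm.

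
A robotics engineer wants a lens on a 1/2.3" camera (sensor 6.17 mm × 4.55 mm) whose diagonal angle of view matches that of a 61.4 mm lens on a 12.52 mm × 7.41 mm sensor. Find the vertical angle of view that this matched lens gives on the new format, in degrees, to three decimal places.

Sensor diagonal = √(12.52² + 7.41²) = √211.6585 ≈ 14.5485 mm.
Sensor diagonal = √(6.17² + 4.55²) = √58.7714 ≈ 7.6663 mm.
Equal diagonal AOV ⇒ f₂ = f₁ · 7.6663/14.5485 = 61.4 × 0.52694 ≈ 32.3544 mm.
Vertical AOV on the new format = 2·arctan(4.55 / (2 × 32.3544)) = 2·arctan(0.07031) ≈ 8.0443°.

8.044°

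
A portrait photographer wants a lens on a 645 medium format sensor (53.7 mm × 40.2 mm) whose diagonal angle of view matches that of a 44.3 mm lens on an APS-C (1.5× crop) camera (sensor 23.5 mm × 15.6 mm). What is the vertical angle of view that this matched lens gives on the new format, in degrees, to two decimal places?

21.60°

Sensor diagonal = √(23.5² + 15.6²) = √795.6100 ≈ 28.2066 mm.
Sensor diagonal = √(53.7² + 40.2²) = √4499.7300 ≈ 67.0800 mm.
Equal diagonal AOV ⇒ f₂ = f₁ · 67.0800/28.2066 = 44.3 × 2.37817 ≈ 105.3530 mm.
Vertical AOV on the new format = 2·arctan(40.2 / (2 × 105.3530)) = 2·arctan(0.19079) ≈ 21.6030°.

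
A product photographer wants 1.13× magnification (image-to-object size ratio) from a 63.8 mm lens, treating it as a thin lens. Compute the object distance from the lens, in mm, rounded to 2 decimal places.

120.26 mm

With m = dᵢ/dₒ and 1/f = 1/dₒ + 1/dᵢ, substituting dᵢ = m·dₒ gives 1/f = (1 + 1/m)/dₒ, hence dₒ = f·(1 + 1/m).
dₒ = 63.8 × (1 + 1/1.13) = 63.8 × 1.88496 ≈ 120.260 mm.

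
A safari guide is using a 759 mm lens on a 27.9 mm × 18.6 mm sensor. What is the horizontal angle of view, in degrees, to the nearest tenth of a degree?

2.1°

Angle of view α = 2·arctan(w/2f) with w = 27.9 mm and f = 759 mm.
w/2f = 0.01838; arctan(0.01838) ≈ 1.0529°, so α ≈ 2.1059°.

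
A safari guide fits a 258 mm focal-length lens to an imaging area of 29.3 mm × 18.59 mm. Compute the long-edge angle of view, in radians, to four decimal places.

0.1134 rad

Angle of view α = 2·arctan(w/2f) with w = 29.3 mm and f = 258 mm.
w/2f = 0.05678; arctan(0.05678) ≈ 0.0567 rad, so α ≈ 0.1134 rad.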